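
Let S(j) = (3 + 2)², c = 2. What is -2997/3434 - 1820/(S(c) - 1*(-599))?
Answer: -78077/20604 ≈ -3.7894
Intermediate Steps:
S(j) = 25 (S(j) = 5² = 25)
-2997/3434 - 1820/(S(c) - 1*(-599)) = -2997/3434 - 1820/(25 - 1*(-599)) = -2997*1/3434 - 1820/(25 + 599) = -2997/3434 - 1820/624 = -2997/3434 - 1820*1/624 = -2997/3434 - 35/12 = -78077/20604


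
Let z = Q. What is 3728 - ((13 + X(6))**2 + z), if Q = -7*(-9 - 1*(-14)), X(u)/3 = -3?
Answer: 3747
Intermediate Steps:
X(u) = -9 (X(u) = 3*(-3) = -9)
Q = -35 (Q = -7*(-9 + 14) = -7*5 = -35)
z = -35
3728 - ((13 + X(6))**2 + z) = 3728 - ((13 - 9)**2 - 35) = 3728 - (4**2 - 35) = 3728 - (16 - 35) = 3728 - 1*(-19) = 3728 + 19 = 3747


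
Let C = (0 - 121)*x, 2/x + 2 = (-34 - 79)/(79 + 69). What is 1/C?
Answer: 409/35816 ≈ 0.011419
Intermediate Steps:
x = -296/409 (x = 2/(-2 + (-34 - 79)/(79 + 69)) = 2/(-2 - 113/148) = 2/(-409/148) = 2*(-148/409) = -296/409 ≈ -0.72372)
C = 35816/409 (C = (0 - 121)*(-296/409) = -121*(-296/409) = 35816/409 ≈ 87.570)
1/C = 1/(35816/409) = 409/35816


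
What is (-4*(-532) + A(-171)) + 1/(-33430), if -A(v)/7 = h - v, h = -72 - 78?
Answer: 66224829/33430 ≈ 1981.0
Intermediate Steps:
h = -150
A(v) = 1050 + 7*v (A(v) = -7*(-150 - v) = 1050 + 7*v)
(-4*(-532) + A(-171)) + 1/(-33430) = (-4*(-532) + (1050 + 7*(-171))) + 1/(-33430) = (2128 + (1050 - 1197)) - 1/33430 = (2128 - 147) - 1/33430 = 1981 - 1/33430 = 66224829/33430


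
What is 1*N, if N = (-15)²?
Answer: 225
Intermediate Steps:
N = 225
1*N = 1*225 = 225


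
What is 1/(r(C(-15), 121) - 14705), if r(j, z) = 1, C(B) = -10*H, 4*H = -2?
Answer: -1/14704 ≈ -6.8009e-5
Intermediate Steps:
H = -½ (H = (¼)*(-2) = -½ ≈ -0.50000)
C(B) = 5 (C(B) = -10*(-½) = 5)
1/(r(C(-15), 121) - 14705) = 1/(1 - 14705) = 1/(-14704) = -1/14704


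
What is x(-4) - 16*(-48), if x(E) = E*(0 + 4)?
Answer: 752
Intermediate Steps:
x(E) = 4*E (x(E) = E*4 = 4*E)
x(-4) - 16*(-48) = 4*(-4) - 16*(-48) = -16 + 768 = 752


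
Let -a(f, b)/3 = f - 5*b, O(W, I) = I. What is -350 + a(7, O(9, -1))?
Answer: -386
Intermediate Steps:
a(f, b) = -3*f + 15*b (a(f, b) = -3*(f - 5*b) = -3*f + 15*b)
-350 + a(7, O(9, -1)) = -350 + (-3*7 + 15*(-1)) = -350 + (-21 - 15) = -350 - 36 = -386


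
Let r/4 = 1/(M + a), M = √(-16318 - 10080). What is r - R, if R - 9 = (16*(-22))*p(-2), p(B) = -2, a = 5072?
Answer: (-713*√26398 + 3616332*I)/(√26398 - 5072*I) ≈ -713.0 - 2.5243e-5*I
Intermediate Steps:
M = I*√26398 (M = √(-26398) = I*√26398 ≈ 162.47*I)
R = 713 (R = 9 + (16*(-22))*(-2) = 9 - 352*(-2) = 9 + 704 = 713)
r = 4/(5072 + I*√26398) (r = 4/(I*√26398 + 5072) = 4/(5072 + I*√26398) ≈ 0.00078783 - 2.5237e-5*I)
r - R = (10144/12875791 - 2*I*√26398/12875791) - 1*713 = (10144/12875791 - 2*I*√26398/12875791) - 713 = -9180428839/12875791 - 2*I*√26398/12875791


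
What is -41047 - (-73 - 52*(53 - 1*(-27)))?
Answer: -36814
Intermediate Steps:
-41047 - (-73 - 52*(53 - 1*(-27))) = -41047 - (-73 - 52*(53 + 27)) = -41047 - (-73 - 52*80) = -41047 - (-73 - 4160) = -41047 - 1*(-4233) = -41047 + 4233 = -36814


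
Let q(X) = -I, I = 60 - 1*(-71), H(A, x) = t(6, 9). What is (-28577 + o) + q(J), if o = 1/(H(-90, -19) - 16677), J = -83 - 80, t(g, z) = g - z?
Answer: -478849441/16680 ≈ -28708.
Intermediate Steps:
H(A, x) = -3 (H(A, x) = 6 - 1*9 = 6 - 9 = -3)
J = -163
I = 131 (I = 60 + 71 = 131)
o = -1/16680 (o = 1/(-3 - 16677) = 1/(-16680) = -1/16680 ≈ -5.9952e-5)
q(X) = -131 (q(X) = -1*131 = -131)
(-28577 + o) + q(J) = (-28577 - 1/16680) - 131 = -476664361/16680 - 131 = -478849441/16680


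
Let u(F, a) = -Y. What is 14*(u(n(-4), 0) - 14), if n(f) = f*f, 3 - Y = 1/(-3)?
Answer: -728/3 ≈ -242.67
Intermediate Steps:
Y = 10/3 (Y = 3 - 1/(-3) = 3 - 1*(-⅓) = 3 + ⅓ = 10/3 ≈ 3.3333)
n(f) = f²
u(F, a) = -10/3 (u(F, a) = -1*10/3 = -10/3)
14*(u(n(-4), 0) - 14) = 14*(-10/3 - 14) = 14*(-52/3) = -728/3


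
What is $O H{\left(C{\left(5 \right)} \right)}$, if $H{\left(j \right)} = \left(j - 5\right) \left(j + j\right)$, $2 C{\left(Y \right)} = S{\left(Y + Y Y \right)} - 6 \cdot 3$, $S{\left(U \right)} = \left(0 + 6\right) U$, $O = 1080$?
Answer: $13296960$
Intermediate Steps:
$S{\left(U \right)} = 6 U$
$C{\left(Y \right)} = -9 + 3 Y + 3 Y^{2}$ ($C{\left(Y \right)} = \frac{6 \left(Y + Y Y\right) - 6 \cdot 3}{2} = \frac{6 \left(Y + Y^{2}\right) - 18}{2} = \frac{\left(6 Y + 6 Y^{2}\right) - 18}{2} = \frac{-18 + 6 Y + 6 Y^{2}}{2} = -9 + 3 Y + 3 Y^{2}$)
$H{\left(j \right)} = 2 j \left(-5 + j\right)$ ($H{\left(j \right)} = \left(-5 + j\right) 2 j = 2 j \left(-5 + j\right)$)
$O H{\left(C{\left(5 \right)} \right)} = 1080 \cdot 2 \left(-9 + 3 \cdot 5 \left(1 + 5\right)\right) \left(-5 - \left(9 - 15 \left(1 + 5\right)\right)\right) = 1080 \cdot 2 \left(-9 + 3 \cdot 5 \cdot 6\right) \left(-5 - \left(9 - 90\right)\right) = 1080 \cdot 2 \left(-9 + 90\right) \left(-5 + \left(-9 + 90\right)\right) = 1080 \cdot 2 \cdot 81 \left(-5 + 81\right) = 1080 \cdot 2 \cdot 81 \cdot 76 = 1080 \cdot 12312 = 13296960$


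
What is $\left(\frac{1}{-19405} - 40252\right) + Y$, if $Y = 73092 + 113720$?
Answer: $\frac{2843996799}{19405} \approx 1.4656 \cdot 10^{5}$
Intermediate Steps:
$Y = 186812$
$\left(\frac{1}{-19405} - 40252\right) + Y = \left(\frac{1}{-19405} - 40252\right) + 186812 = \left(- \frac{1}{19405} - 40252\right) + 186812 = - \frac{781090061}{19405} + 186812 = \frac{2843996799}{19405}$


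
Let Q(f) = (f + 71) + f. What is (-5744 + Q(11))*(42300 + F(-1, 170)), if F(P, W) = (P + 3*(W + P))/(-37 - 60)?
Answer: -23183758694/97 ≈ -2.3901e+8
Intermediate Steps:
F(P, W) = -4*P/97 - 3*W/97 (F(P, W) = (P + 3*(P + W))/(-97) = (P + (3*P + 3*W))*(-1/97) = (3*W + 4*P)*(-1/97) = -4*P/97 - 3*W/97)
Q(f) = 71 + 2*f (Q(f) = (71 + f) + f = 71 + 2*f)
(-5744 + Q(11))*(42300 + F(-1, 170)) = (-5744 + (71 + 2*11))*(42300 + (-4/97*(-1) - 3/97*170)) = (-5744 + (71 + 22))*(42300 + (4/97 - 510/97)) = (-5744 + 93)*(42300 - 506/97) = -5651*4102594/97 = -23183758694/97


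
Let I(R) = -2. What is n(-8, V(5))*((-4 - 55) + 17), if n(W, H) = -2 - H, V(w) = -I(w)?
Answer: 168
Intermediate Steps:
V(w) = 2 (V(w) = -1*(-2) = 2)
n(-8, V(5))*((-4 - 55) + 17) = (-2 - 1*2)*((-4 - 55) + 17) = (-2 - 2)*(-59 + 17) = -4*(-42) = 168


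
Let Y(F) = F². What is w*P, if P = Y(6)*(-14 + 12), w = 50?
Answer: -3600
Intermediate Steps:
P = -72 (P = 6²*(-14 + 12) = 36*(-2) = -72)
w*P = 50*(-72) = -3600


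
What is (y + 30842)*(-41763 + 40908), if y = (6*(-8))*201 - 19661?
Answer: -1310715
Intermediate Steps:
y = -29309 (y = -48*201 - 19661 = -9648 - 19661 = -29309)
(y + 30842)*(-41763 + 40908) = (-29309 + 30842)*(-41763 + 40908) = 1533*(-855) = -1310715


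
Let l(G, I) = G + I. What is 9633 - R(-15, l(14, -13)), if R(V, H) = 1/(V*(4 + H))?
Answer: 722476/75 ≈ 9633.0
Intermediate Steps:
R(V, H) = 1/(V*(4 + H))
9633 - R(-15, l(14, -13)) = 9633 - 1/((-15)*(4 + (14 - 13))) = 9633 - (-1)/(15*(4 + 1)) = 9633 - (-1)/(15*5) = 9633 - 1*(-1/75) = 9633 + 1/75 = 722476/75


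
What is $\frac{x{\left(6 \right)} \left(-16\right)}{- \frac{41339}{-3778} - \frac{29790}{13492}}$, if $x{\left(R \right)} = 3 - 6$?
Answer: $\frac{38229582}{6956237} \approx 5.4957$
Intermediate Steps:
$x{\left(R \right)} = -3$ ($x{\left(R \right)} = 3 - 6 = -3$)
$\frac{x{\left(6 \right)} \left(-16\right)}{- \frac{41339}{-3778} - \frac{29790}{13492}} = \frac{\left(-3\right) \left(-16\right)}{- \frac{41339}{-3778} - \frac{29790}{13492}} = \frac{48}{\left(-41339\right) \left(- \frac{1}{3778}\right) - \frac{14895}{6746}} = \frac{48}{\frac{41339}{3778} - \frac{14895}{6746}} = \frac{48}{\frac{55649896}{6371597}} = 48 \cdot \frac{6371597}{55649896} = \frac{38229582}{6956237}$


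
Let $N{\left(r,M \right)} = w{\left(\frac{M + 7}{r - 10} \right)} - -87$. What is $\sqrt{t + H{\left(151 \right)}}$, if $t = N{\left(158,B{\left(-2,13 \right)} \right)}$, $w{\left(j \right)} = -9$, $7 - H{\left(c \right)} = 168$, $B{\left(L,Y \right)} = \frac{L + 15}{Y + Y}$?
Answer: $i \sqrt{83} \approx 9.1104 i$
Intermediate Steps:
$B{\left(L,Y \right)} = \frac{15 + L}{2 Y}$
$H{\left(c \right)} = -161$ ($H{\left(c \right)} = 7 - 168 = -161$)
$N{\left(r,M \right)} = 78$ ($N{\left(r,M \right)} = -9 - -87 = -9 + 87 = 78$)
$t = 78$
$\sqrt{t + H{\left(151 \right)}} = \sqrt{78 - 161} = \sqrt{-83} = i \sqrt{83}$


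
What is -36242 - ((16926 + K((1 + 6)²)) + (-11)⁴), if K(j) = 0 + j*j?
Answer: -70210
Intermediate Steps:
K(j) = j² (K(j) = 0 + j² = j²)
-36242 - ((16926 + K((1 + 6)²)) + (-11)⁴) = -36242 - ((16926 + ((1 + 6)²)²) + (-11)⁴) = -36242 - ((16926 + (7²)²) + 14641) = -36242 - ((16926 + 49²) + 14641) = -36242 - ((16926 + 2401) + 14641) = -36242 - (19327 + 14641) = -36242 - 1*33968 = -36242 - 33968 = -70210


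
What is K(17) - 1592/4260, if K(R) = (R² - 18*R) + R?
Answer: -398/1065 ≈ -0.37371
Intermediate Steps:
K(R) = R² - 17*R
K(17) - 1592/4260 = 17*(-17 + 17) - 1592/4260 = 17*0 - 1592*1/4260 = 0 - 398/1065 = -398/1065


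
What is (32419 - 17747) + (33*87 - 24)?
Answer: 17519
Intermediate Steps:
(32419 - 17747) + (33*87 - 24) = 14672 + (2871 - 24) = 14672 + 2847 = 17519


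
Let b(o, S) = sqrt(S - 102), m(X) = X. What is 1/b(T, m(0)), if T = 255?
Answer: -I*sqrt(102)/102 ≈ -0.099015*I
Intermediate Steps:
b(o, S) = sqrt(-102 + S)
1/b(T, m(0)) = 1/(sqrt(-102 + 0)) = 1/(sqrt(-102)) = 1/(I*sqrt(102)) = -I*sqrt(102)/102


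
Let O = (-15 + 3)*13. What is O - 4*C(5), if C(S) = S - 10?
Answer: -136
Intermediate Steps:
C(S) = -10 + S
O = -156 (O = -12*13 = -156)
O - 4*C(5) = -156 - 4*(-10 + 5) = -156 - 4*(-5) = -156 + 20 = -136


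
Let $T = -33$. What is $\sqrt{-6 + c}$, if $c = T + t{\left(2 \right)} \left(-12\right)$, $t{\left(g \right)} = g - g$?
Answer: $i \sqrt{39} \approx 6.245 i$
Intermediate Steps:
$t{\left(g \right)} = 0$
$c = -33$ ($c = -33 + 0 \left(-12\right) = -33 + 0 = -33$)
$\sqrt{-6 + c} = \sqrt{-6 - 33} = \sqrt{-39} = i \sqrt{39}$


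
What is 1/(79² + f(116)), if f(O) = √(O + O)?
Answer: 6241/38949849 - 2*√58/38949849 ≈ 0.00015984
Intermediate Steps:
f(O) = √2*√O (f(O) = √(2*O) = √2*√O)
1/(79² + f(116)) = 1/(79² + √2*√116) = 1/(6241 + √2*(2*√29)) = 1/(6241 + 2*√58)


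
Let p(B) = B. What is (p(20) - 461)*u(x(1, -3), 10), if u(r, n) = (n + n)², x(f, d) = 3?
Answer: -176400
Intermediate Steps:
u(r, n) = 4*n² (u(r, n) = (2*n)² = 4*n²)
(p(20) - 461)*u(x(1, -3), 10) = (20 - 461)*(4*10²) = -1764*100 = -441*400 = -176400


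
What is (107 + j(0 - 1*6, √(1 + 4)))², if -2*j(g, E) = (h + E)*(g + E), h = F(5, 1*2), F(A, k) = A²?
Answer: 65343/2 - 6821*√5/2 ≈ 25045.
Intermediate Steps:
h = 25 (h = 5² = 25)
j(g, E) = -(25 + E)*(E + g)/2 (j(g, E) = -(25 + E)*(g + E)/2 = -(25 + E)*(E + g)/2)
(107 + j(0 - 1*6, √(1 + 4)))² = (107 + (-25*√(1 + 4)/2 - 25*(0 - 1*6)/2 - (√(1 + 4))²/2 - √(1 + 4)*(0 - 1*6)/2))² = (107 + (-25*√5/2 - 25*(0 - 6)/2 - (√5)²/2 - √5*(0 - 6)/2))² = (107 + (-25*√5/2 - 25/2*(-6) - ½*5 - ½*√5*(-6)))² = (107 + (-25*√5/2 + 75 - 5/2 + 3*√5))² = (107 + (145/2 - 19*√5/2))² = (359/2 - 19*√5/2)²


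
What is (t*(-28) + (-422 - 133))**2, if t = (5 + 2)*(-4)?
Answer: 52441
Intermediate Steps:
t = -28 (t = 7*(-4) = -28)
(t*(-28) + (-422 - 133))**2 = (-28*(-28) + (-422 - 133))**2 = (784 - 555)**2 = 229**2 = 52441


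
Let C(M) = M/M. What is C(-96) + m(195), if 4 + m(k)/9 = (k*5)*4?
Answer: 35065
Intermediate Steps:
C(M) = 1
m(k) = -36 + 180*k (m(k) = -36 + 9*((k*5)*4) = -36 + 9*((5*k)*4) = -36 + 9*(20*k) = -36 + 180*k)
C(-96) + m(195) = 1 + (-36 + 180*195) = 1 + (-36 + 35100) = 1 + 35064 = 35065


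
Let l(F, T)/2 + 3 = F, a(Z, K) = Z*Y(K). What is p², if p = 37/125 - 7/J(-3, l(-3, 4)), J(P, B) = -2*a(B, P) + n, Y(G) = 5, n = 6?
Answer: 292681/5062500 ≈ 0.057814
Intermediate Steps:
a(Z, K) = 5*Z (a(Z, K) = Z*5 = 5*Z)
l(F, T) = -6 + 2*F
J(P, B) = 6 - 10*B (J(P, B) = -10*B + 6 = 6 - 10*B)
p = 541/2250 (p = 37/125 - 7/(6 - 10*(-6 + 2*(-3))) = 37*(1/125) - 7/(6 - 10*(-6 - 6)) = 37/125 - 7/(6 - 10*(-12)) = 37/125 - 7/(6 + 120) = 37/125 - 7/126 = 37/125 - 7*1/126 = 37/125 - 1/18 = 541/2250 ≈ 0.24044)
p² = (541/2250)² = 292681/5062500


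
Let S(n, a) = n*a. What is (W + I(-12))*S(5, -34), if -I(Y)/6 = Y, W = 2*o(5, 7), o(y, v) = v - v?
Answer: -12240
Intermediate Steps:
o(y, v) = 0
W = 0 (W = 2*0 = 0)
S(n, a) = a*n
I(Y) = -6*Y
(W + I(-12))*S(5, -34) = (0 - 6*(-12))*(-34*5) = (0 + 72)*(-170) = 72*(-170) = -12240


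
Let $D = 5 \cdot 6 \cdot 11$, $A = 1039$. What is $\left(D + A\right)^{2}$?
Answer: $1874161$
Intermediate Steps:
$D = 330$ ($D = 30 \cdot 11 = 330$)
$\left(D + A\right)^{2} = \left(330 + 1039\right)^{2} = 1369^{2} = 1874161$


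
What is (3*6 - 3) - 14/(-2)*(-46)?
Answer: -307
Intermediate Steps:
(3*6 - 3) - 14/(-2)*(-46) = (18 - 3) - 14*(-1/2)*(-46) = 15 + 7*(-46) = 15 - 322 = -307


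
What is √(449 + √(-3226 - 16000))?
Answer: √(449 + I*√19226) ≈ 21.435 + 3.2344*I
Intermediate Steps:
√(449 + √(-3226 - 16000)) = √(449 + √(-19226)) = √(449 + I*√19226)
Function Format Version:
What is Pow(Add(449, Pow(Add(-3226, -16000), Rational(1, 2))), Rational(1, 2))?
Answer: Pow(Add(449, Mul(I, Pow(19226, Rational(1, 2)))), Rational(1, 2)) ≈ Add(21.435, Mul(3.2344, I))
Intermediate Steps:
Pow(Add(449, Pow(Add(-3226, -16000), Rational(1, 2))), Rational(1, 2)) = Pow(Add(449, Pow(-19226, Rational(1, 2))), Rational(1, 2)) = Pow(Add(449, Mul(I, Pow(19226, Rational(1, 2)))), Rational(1, 2))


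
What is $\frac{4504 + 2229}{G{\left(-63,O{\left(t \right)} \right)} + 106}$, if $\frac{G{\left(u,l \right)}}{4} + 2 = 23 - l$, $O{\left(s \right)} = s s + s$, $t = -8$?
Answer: $- \frac{6733}{34} \approx -198.03$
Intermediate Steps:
$O{\left(s \right)} = s + s^{2}$ ($O{\left(s \right)} = s^{2} + s = s + s^{2}$)
$G{\left(u,l \right)} = 84 - 4 l$ ($G{\left(u,l \right)} = -8 + 4 \left(23 - l\right) = -8 - \left(-92 + 4 l\right) = 84 - 4 l$)
$\frac{4504 + 2229}{G{\left(-63,O{\left(t \right)} \right)} + 106} = \frac{4504 + 2229}{\left(84 - 4 \left(- 8 \left(1 - 8\right)\right)\right) + 106} = \frac{6733}{\left(84 - 4 \left(\left(-8\right) \left(-7\right)\right)\right) + 106} = \frac{6733}{\left(84 - 224\right) + 106} = \frac{6733}{-140 + 106} = \frac{6733}{-34} = 6733 \left(- \frac{1}{34}\right) = - \frac{6733}{34}$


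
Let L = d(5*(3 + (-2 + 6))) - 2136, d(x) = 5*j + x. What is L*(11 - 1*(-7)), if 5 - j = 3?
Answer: -37638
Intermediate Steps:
j = 2 (j = 5 - 1*3 = 5 - 3 = 2)
d(x) = 10 + x (d(x) = 5*2 + x = 10 + x)
L = -2091 (L = (10 + 5*(3 + (-2 + 6))) - 2136 = (10 + 5*(3 + 4)) - 2136 = (10 + 5*7) - 2136 = (10 + 35) - 2136 = 45 - 2136 = -2091)
L*(11 - 1*(-7)) = -2091*(11 - 1*(-7)) = -2091*(11 + 7) = -2091*18 = -37638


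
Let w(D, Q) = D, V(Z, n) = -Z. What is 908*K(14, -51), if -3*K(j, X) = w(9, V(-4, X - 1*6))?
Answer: -2724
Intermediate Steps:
K(j, X) = -3 (K(j, X) = -1/3*9 = -3)
908*K(14, -51) = 908*(-3) = -2724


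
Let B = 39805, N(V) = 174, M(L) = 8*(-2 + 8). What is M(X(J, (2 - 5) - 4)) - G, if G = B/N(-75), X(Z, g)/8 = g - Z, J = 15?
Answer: -31453/174 ≈ -180.76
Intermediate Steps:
X(Z, g) = -8*Z + 8*g (X(Z, g) = 8*(g - Z) = -8*Z + 8*g)
M(L) = 48 (M(L) = 8*6 = 48)
G = 39805/174 ≈ 228.76
M(X(J, (2 - 5) - 4)) - G = 48 - 1*39805/174 = 48 - 39805/174 = -31453/174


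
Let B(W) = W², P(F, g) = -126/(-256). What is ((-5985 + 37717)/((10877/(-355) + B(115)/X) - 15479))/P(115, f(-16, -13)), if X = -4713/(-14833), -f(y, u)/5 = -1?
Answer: 2265228167680/917483080269 ≈ 2.4690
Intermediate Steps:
f(y, u) = 5 (f(y, u) = -5*(-1) = 5)
X = 4713/14833 (X = -4713*(-1/14833) = 4713/14833 ≈ 0.31774)
P(F, g) = 63/128 (P(F, g) = -126*(-1/256) = 63/128)
((-5985 + 37717)/((10877/(-355) + B(115)/X) - 15479))/P(115, f(-16, -13)) = ((-5985 + 37717)/((10877/(-355) + 115²/(4713/14833)) - 15479))/(63/128) = (31732/((10877*(-1/355) + 13225*(14833/4713)) - 15479))*(128/63) = (31732/((-10877/355 + 196166425/4713) - 15479))*(128/63) = (31732/(69587817574/1673115 - 15479))*(128/63) = (31732/(43689670489/1673115))*(128/63) = (31732*(1673115/43689670489))*(128/63) = (53091285180/43689670489)*(128/63) = 2265228167680/917483080269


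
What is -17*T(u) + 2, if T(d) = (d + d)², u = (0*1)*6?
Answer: 2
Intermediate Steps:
u = 0 (u = 0*6 = 0)
T(d) = 4*d² (T(d) = (2*d)² = 4*d²)
-17*T(u) + 2 = -68*0² + 2 = -68*0 + 2 = -17*0 + 2 = 0 + 2 = 2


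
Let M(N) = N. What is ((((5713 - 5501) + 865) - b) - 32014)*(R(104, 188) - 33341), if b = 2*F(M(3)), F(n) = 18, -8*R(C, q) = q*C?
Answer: 1108368805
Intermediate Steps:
R(C, q) = -C*q/8 (R(C, q) = -q*C/8 = -C*q/8)
b = 36 (b = 2*18 = 36)
((((5713 - 5501) + 865) - b) - 32014)*(R(104, 188) - 33341) = ((((5713 - 5501) + 865) - 1*36) - 32014)*(-⅛*104*188 - 33341) = (((212 + 865) - 36) - 32014)*(-2444 - 33341) = ((1077 - 36) - 32014)*(-35785) = (1041 - 32014)*(-35785) = -30973*(-35785) = 1108368805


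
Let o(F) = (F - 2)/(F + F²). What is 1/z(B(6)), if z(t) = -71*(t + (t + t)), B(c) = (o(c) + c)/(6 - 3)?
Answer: -21/9088 ≈ -0.0023107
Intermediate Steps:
o(F) = (-2 + F)/(F + F²)
B(c) = c/3 + (-2 + c)/(3*c*(1 + c)) (B(c) = ((-2 + c)/(c*(1 + c)) + c)/(6 - 3) = (c + (-2 + c)/(c*(1 + c)))/3 = (c + (-2 + c)/(c*(1 + c)))*(⅓) = c/3 + (-2 + c)/(3*c*(1 + c)))
z(t) = -213*t (z(t) = -71*(t + 2*t) = -213*t)
1/z(B(6)) = 1/(-71*(-2 + 6 + 6²*(1 + 6))/(6*(1 + 6))) = 1/(-71*(-2 + 6 + 36*7)/(6*7)) = 1/(-71*(-2 + 6 + 252)/(6*7)) = 1/(-71*256/(6*7)) = 1/(-213*128/63) = 1/(-9088/21) = -21/9088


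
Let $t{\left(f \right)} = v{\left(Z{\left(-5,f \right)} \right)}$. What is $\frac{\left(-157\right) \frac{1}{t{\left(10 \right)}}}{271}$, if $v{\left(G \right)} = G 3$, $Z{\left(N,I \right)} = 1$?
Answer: $- \frac{157}{813} \approx -0.19311$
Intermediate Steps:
$v{\left(G \right)} = 3 G$
$t{\left(f \right)} = 3$ ($t{\left(f \right)} = 3 \cdot 1 = 3$)
$\frac{\left(-157\right) \frac{1}{t{\left(10 \right)}}}{271} = \frac{\left(-157\right) \frac{1}{3}}{271} = \left(-157\right) \frac{1}{3} \cdot \frac{1}{271} = \left(- \frac{157}{3}\right) \frac{1}{271} = - \frac{157}{813}$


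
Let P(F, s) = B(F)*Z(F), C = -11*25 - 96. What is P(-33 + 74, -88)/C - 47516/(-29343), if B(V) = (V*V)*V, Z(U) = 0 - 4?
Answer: 8107024048/10886253 ≈ 744.70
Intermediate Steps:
Z(U) = -4
B(V) = V³ (B(V) = V²*V = V³)
C = -371 (C = -275 - 96 = -371)
P(F, s) = -4*F³ (P(F, s) = F³*(-4) = -4*F³)
P(-33 + 74, -88)/C - 47516/(-29343) = -4*(-33 + 74)³/(-371) - 47516/(-29343) = -4*41³*(-1/371) - 47516*(-1/29343) = -4*68921*(-1/371) + 47516/29343 = -275684*(-1/371) + 47516/29343 = 275684/371 + 47516/29343 = 8107024048/10886253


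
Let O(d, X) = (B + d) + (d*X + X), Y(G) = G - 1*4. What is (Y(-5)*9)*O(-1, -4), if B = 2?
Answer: -81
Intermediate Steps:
Y(G) = -4 + G (Y(G) = G - 4 = -4 + G)
O(d, X) = 2 + X + d + X*d (O(d, X) = (2 + d) + (d*X + X) = (2 + d) + (X*d + X) = (2 + d) + (X + X*d) = 2 + X + d + X*d)
(Y(-5)*9)*O(-1, -4) = ((-4 - 5)*9)*(2 - 4 - 1 - 4*(-1)) = (-9*9)*(2 - 4 - 1 + 4) = -81*1 = -81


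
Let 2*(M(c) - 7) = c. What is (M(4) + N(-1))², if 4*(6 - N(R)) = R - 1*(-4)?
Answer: 3249/16 ≈ 203.06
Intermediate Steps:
N(R) = 5 - R/4 (N(R) = 6 - (R - 1*(-4))/4 = 6 - (R + 4)/4 = 6 - (4 + R)/4 = 6 + (-1 - R/4) = 5 - R/4)
M(c) = 7 + c/2
(M(4) + N(-1))² = ((7 + (½)*4) + (5 - ¼*(-1)))² = ((7 + 2) + (5 + ¼))² = (9 + 21/4)² = (57/4)² = 3249/16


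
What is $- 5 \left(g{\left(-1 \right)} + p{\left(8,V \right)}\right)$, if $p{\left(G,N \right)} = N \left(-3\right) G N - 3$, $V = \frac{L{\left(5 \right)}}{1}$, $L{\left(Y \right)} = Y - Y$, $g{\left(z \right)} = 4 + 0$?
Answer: $-5$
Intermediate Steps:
$g{\left(z \right)} = 4$
$L{\left(Y \right)} = 0$
$V = 0$ ($V = \frac{0}{1} = 0 \cdot 1 = 0$)
$p{\left(G,N \right)} = -3 - 3 G N^{2}$ ($p{\left(G,N \right)} = - 3 N G N - 3 = - 3 G N N - 3 = - 3 G N^{2} - 3 = -3 - 3 G N^{2}$)
$- 5 \left(g{\left(-1 \right)} + p{\left(8,V \right)}\right) = - 5 \left(4 - \left(3 + 24 \cdot 0^{2}\right)\right) = - 5 \left(4 - \left(3 + 24 \cdot 0\right)\right) = - 5 \left(4 + \left(-3 + 0\right)\right) = - 5 \left(4 - 3\right) = \left(-5\right) 1 = -5$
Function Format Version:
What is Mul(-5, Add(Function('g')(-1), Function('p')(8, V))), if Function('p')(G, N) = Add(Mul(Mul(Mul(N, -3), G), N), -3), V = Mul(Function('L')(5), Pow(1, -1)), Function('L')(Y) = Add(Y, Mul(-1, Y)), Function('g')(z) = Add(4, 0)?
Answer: -5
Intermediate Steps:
Function('g')(z) = 4
Function('L')(Y) = 0
V = 0 (V = Mul(0, Pow(1, -1)) = Mul(0, 1) = 0)
Function('p')(G, N) = Add(-3, Mul(-3, G, Pow(N, 2))) (Function('p')(G, N) = Add(Mul(Mul(Mul(-3, N), G), N), -3) = Add(Mul(Mul(-3, G, N), N), -3) = Add(Mul(-3, G, Pow(N, 2)), -3) = Add(-3, Mul(-3, G, Pow(N, 2))))
Mul(-5, Add(Function('g')(-1), Function('p')(8, V))) = Mul(-5, Add(4, Add(-3, Mul(-3, 8, Pow(0, 2))))) = Mul(-5, Add(4, Add(-3, Mul(-3, 8, 0)))) = Mul(-5, Add(4, Add(-3, 0))) = Mul(-5, Add(4, -3)) = Mul(-5, 1) = -5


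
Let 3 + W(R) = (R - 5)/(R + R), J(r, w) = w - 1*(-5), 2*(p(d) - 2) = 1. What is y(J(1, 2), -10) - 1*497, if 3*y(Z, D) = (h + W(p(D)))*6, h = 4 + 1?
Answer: -494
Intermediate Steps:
p(d) = 5/2 (p(d) = 2 + (½)*1 = 2 + ½ = 5/2)
J(r, w) = 5 + w (J(r, w) = w + 5 = 5 + w)
W(R) = -3 + (-5 + R)/(2*R) (W(R) = -3 + (R - 5)/(R + R) = -3 + (-5 + R)/((2*R)) = -3 + (-5 + R)*(1/(2*R)) = -3 + (-5 + R)/(2*R))
h = 5
y(Z, D) = 3 (y(Z, D) = ((5 + 5*(-1 - 1*5/2)/(2*(5/2)))*6)/3 = ((5 + (5/2)*(⅖)*(-1 - 5/2))*6)/3 = ((5 + (5/2)*(⅖)*(-7/2))*6)/3 = ((5 - 7/2)*6)/3 = ((3/2)*6)/3 = (⅓)*9 = 3)
y(J(1, 2), -10) - 1*497 = 3 - 1*497 = 3 - 497 = -494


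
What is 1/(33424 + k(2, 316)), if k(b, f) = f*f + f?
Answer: 1/133596 ≈ 7.4853e-6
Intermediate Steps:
k(b, f) = f + f² (k(b, f) = f² + f = f + f²)
1/(33424 + k(2, 316)) = 1/(33424 + 316*(1 + 316)) = 1/(33424 + 316*317) = 1/(33424 + 100172) = 1/133596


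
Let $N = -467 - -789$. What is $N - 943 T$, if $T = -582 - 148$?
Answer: $688712$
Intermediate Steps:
$N = 322$ ($N = -467 + 789 = 322$)
$T = -730$
$N - 943 T = 322 - -688390 = 322 + 688390 = 688712$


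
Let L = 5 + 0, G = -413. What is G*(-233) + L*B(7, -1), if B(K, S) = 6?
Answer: 96259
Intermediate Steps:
L = 5
G*(-233) + L*B(7, -1) = -413*(-233) + 5*6 = 96229 + 30 = 96259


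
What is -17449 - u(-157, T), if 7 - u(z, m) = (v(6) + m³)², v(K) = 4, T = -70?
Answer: 117646238560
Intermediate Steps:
u(z, m) = 7 - (4 + m³)²
-17449 - u(-157, T) = -17449 - (7 - (4 + (-70)³)²) = -17449 - (7 - (4 - 343000)²) = -17449 - (7 - 1*(-342996)²) = -17449 - (7 - 1*117646256016) = -17449 - (7 - 117646256016) = -17449 - 1*(-117646256009) = -17449 + 117646256009 = 117646238560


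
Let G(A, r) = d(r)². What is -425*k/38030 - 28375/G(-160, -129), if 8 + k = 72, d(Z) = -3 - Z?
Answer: -151092845/60376428 ≈ -2.5025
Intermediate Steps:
k = 64 (k = -8 + 72 = 64)
G(A, r) = (-3 - r)²
-425*k/38030 - 28375/G(-160, -129) = -425*64/38030 - 28375/(3 - 129)² = -27200*1/38030 - 28375/((-126)²) = -2720/3803 - 28375/15876 = -151092845/60376428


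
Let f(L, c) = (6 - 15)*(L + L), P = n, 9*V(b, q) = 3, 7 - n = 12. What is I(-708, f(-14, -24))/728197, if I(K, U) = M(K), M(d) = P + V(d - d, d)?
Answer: -14/2184591 ≈ -6.4085e-6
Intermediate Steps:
n = -5 (n = 7 - 1*12 = 7 - 12 = -5)
V(b, q) = 1/3 (V(b, q) = (1/9)*3 = 1/3)
P = -5
f(L, c) = -18*L
M(d) = -14/3 (M(d) = -5 + 1/3 = -14/3)
I(K, U) = -14/3
I(-708, f(-14, -24))/728197 = -14/3/728197 = -14/3*1/728197 = -14/2184591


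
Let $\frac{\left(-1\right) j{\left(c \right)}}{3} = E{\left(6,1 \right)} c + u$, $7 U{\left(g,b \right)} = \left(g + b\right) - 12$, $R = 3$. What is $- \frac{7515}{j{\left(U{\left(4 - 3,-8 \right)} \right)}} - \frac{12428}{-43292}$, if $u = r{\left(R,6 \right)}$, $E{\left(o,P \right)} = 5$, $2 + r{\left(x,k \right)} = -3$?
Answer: $- \frac{37875479}{281398} \approx -134.6$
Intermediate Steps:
$r{\left(x,k \right)} = -5$ ($r{\left(x,k \right)} = -2 - 3 = -5$)
$u = -5$
$U{\left(g,b \right)} = - \frac{12}{7} + \frac{b}{7} + \frac{g}{7}$ ($U{\left(g,b \right)} = \frac{\left(g + b\right) - 12}{7} = \frac{\left(b + g\right) - 12}{7} = \frac{-12 + b + g}{7} = - \frac{12}{7} + \frac{b}{7} + \frac{g}{7}$)
$j{\left(c \right)} = 15 - 15 c$ ($j{\left(c \right)} = - 3 \left(5 c - 5\right) = - 3 \left(-5 + 5 c\right) = 15 - 15 c$)
$- \frac{7515}{j{\left(U{\left(4 - 3,-8 \right)} \right)}} - \frac{12428}{-43292} = - \frac{7515}{15 - 15 \left(- \frac{12}{7} + \frac{1}{7} \left(-8\right) + \frac{4 - 3}{7}\right)} - \frac{12428}{-43292} = - \frac{7515}{15 - 15 \left(- \frac{12}{7} - \frac{8}{7} + \frac{4 - 3}{7}\right)} - - \frac{3107}{10823} = - \frac{7515}{15 - 15 \left(- \frac{12}{7} - \frac{8}{7} + \frac{1}{7} \cdot 1\right)} + \frac{3107}{10823} = - \frac{7515}{15 - 15 \left(- \frac{12}{7} - \frac{8}{7} + \frac{1}{7}\right)} + \frac{3107}{10823} = - \frac{7515}{15 - - \frac{285}{7}} + \frac{3107}{10823} = - \frac{7515}{15 + \frac{285}{7}} + \frac{3107}{10823} = - \frac{7515}{\frac{390}{7}} + \frac{3107}{10823} = \left(-7515\right) \frac{7}{390} + \frac{3107}{10823} = - \frac{3507}{26} + \frac{3107}{10823} = - \frac{37875479}{281398}$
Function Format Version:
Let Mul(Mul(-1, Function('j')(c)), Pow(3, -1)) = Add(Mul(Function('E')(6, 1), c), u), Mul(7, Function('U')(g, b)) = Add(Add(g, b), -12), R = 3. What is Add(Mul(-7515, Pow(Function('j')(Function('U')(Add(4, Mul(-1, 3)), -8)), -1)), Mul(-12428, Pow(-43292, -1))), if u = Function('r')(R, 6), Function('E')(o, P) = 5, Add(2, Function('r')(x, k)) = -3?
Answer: Rational(-37875479, 281398) ≈ -134.60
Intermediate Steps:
Function('r')(x, k) = -5 (Function('r')(x, k) = Add(-2, -3) = -5)
u = -5
Function('U')(g, b) = Add(Rational(-12, 7), Mul(Rational(1, 7), b), Mul(Rational(1, 7), g)) (Function('U')(g, b) = Mul(Rational(1, 7), Add(Add(g, b), -12)) = Mul(Rational(1, 7), Add(Add(b, g), -12)) = Mul(Rational(1, 7), Add(-12, b, g)) = Add(Rational(-12, 7), Mul(Rational(1, 7), b), Mul(Rational(1, 7), g)))
Function('j')(c) = Add(15, Mul(-15, c)) (Function('j')(c) = Mul(-3, Add(Mul(5, c), -5)) = Mul(-3, Add(-5, Mul(5, c))) = Add(15, Mul(-15, c)))
Add(Mul(-7515, Pow(Function('j')(Function('U')(Add(4, Mul(-1, 3)), -8)), -1)), Mul(-12428, Pow(-43292, -1))) = Add(Mul(-7515, Pow(Add(15, Mul(-15, Add(Rational(-12, 7), Mul(Rational(1, 7), -8), Mul(Rational(1, 7), Add(4, Mul(-1, 3)))))), -1)), Mul(-12428, Pow(-43292, -1))) = Add(Mul(-7515, Pow(Add(15, Mul(-15, Add(Rational(-12, 7), Rational(-8, 7), Mul(Rational(1, 7), Add(4, -3))))), -1)), Mul(-12428, Rational(-1, 43292))) = Add(Mul(-7515, Pow(Add(15, Mul(-15, Add(Rational(-12, 7), Rational(-8, 7), Mul(Rational(1, 7), 1)))), -1)), Rational(3107, 10823)) = Add(Mul(-7515, Pow(Add(15, Mul(-15, Add(Rational(-12, 7), Rational(-8, 7), Rational(1, 7)))), -1)), Rational(3107, 10823)) = Add(Mul(-7515, Pow(Add(15, Mul(-15, Rational(-19, 7))), -1)), Rational(3107, 10823)) = Add(Mul(-7515, Pow(Add(15, Rational(285, 7)), -1)), Rational(3107, 10823)) = Add(Mul(-7515, Pow(Rational(390, 7), -1)), Rational(3107, 10823)) = Add(Mul(-7515, Rational(7, 390)), Rational(3107, 10823)) = Add(Rational(-3507, 26), Rational(3107, 10823)) = Rational(-37875479, 281398)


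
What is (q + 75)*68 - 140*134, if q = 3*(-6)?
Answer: -14884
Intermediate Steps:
q = -18
(q + 75)*68 - 140*134 = (-18 + 75)*68 - 140*134 = 57*68 - 18760 = 3876 - 18760 = -14884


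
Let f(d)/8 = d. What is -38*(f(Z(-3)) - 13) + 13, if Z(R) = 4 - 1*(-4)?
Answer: -1925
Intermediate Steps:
Z(R) = 8 (Z(R) = 4 + 4 = 8)
f(d) = 8*d
-38*(f(Z(-3)) - 13) + 13 = -38*(8*8 - 13) + 13 = -38*(64 - 13) + 13 = -38*51 + 13 = -1938 + 13 = -1925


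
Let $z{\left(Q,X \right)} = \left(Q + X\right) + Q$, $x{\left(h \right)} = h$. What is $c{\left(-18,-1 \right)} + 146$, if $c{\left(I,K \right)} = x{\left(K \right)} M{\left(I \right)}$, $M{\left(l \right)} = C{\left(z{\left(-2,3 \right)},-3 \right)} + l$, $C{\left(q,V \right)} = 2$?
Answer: $162$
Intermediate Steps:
$z{\left(Q,X \right)} = X + 2 Q$
$M{\left(l \right)} = 2 + l$
$c{\left(I,K \right)} = K \left(2 + I\right)$
$c{\left(-18,-1 \right)} + 146 = - (2 - 18) + 146 = \left(-1\right) \left(-16\right) + 146 = 16 + 146 = 162$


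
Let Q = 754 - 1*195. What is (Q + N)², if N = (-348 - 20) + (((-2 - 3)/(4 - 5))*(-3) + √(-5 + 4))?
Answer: (176 + I)² ≈ 30975.0 + 352.0*I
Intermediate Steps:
Q = 559 (Q = 754 - 195 = 559)
N = -383 + I (N = -368 + (-5/(-1)*(-3) + √(-1)) = -368 + (-5*(-1)*(-3) + I) = -368 + (5*(-3) + I) = -368 + (-15 + I) = -383 + I ≈ -383.0 + 1.0*I)
(Q + N)² = (559 + (-383 + I))² = (176 + I)²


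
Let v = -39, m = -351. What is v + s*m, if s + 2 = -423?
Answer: 149136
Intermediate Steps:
s = -425 (s = -2 - 423 = -425)
v + s*m = -39 - 425*(-351) = -39 + 149175 = 149136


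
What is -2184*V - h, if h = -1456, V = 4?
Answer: -7280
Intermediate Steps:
-2184*V - h = -2184*4 - 1*(-1456) = -8736 + 1456 = -7280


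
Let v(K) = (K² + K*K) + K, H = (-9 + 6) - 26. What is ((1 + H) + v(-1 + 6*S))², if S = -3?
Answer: 455625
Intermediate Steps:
H = -29 (H = -3 - 26 = -29)
v(K) = K + 2*K² (v(K) = (K² + K²) + K = 2*K² + K = K + 2*K²)
((1 + H) + v(-1 + 6*S))² = ((1 - 29) + (-1 + 6*(-3))*(1 + 2*(-1 + 6*(-3))))² = (-28 + (-1 - 18)*(1 + 2*(-1 - 18)))² = (-28 - 19*(1 + 2*(-19)))² = (-28 - 19*(1 - 38))² = (-28 - 19*(-37))² = (-28 + 703)² = 675² = 455625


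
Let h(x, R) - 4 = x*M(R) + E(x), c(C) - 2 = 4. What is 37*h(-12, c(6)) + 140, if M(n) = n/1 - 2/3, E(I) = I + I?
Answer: -2968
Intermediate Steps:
E(I) = 2*I
c(C) = 6 (c(C) = 2 + 4 = 6)
M(n) = -⅔ + n (M(n) = n*1 - 2*⅓ = n - ⅔ = -⅔ + n)
h(x, R) = 4 + 2*x + x*(-⅔ + R) (h(x, R) = 4 + (x*(-⅔ + R) + 2*x) = 4 + (2*x + x*(-⅔ + R)) = 4 + 2*x + x*(-⅔ + R))
37*h(-12, c(6)) + 140 = 37*(4 + (4/3)*(-12) + 6*(-12)) + 140 = 37*(4 - 16 - 72) + 140 = 37*(-84) + 140 = -3108 + 140 = -2968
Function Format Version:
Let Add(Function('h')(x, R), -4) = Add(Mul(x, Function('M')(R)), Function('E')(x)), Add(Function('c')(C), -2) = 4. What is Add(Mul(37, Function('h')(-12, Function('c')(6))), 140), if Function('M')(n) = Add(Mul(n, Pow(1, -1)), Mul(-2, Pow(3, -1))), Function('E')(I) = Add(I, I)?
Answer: -2968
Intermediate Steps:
Function('E')(I) = Mul(2, I)
Function('c')(C) = 6 (Function('c')(C) = Add(2, 4) = 6)
Function('M')(n) = Add(Rational(-2, 3), n) (Function('M')(n) = Add(Mul(n, 1), Mul(-2, Rational(1, 3))) = Add(n, Rational(-2, 3)) = Add(Rational(-2, 3), n))
Function('h')(x, R) = Add(4, Mul(2, x), Mul(x, Add(Rational(-2, 3), R))) (Function('h')(x, R) = Add(4, Add(Mul(x, Add(Rational(-2, 3), R)), Mul(2, x))) = Add(4, Add(Mul(2, x), Mul(x, Add(Rational(-2, 3), R)))) = Add(4, Mul(2, x), Mul(x, Add(Rational(-2, 3), R))))
Add(Mul(37, Function('h')(-12, Function('c')(6))), 140) = Add(Mul(37, Add(4, Mul(Rational(4, 3), -12), Mul(6, -12))), 140) = Add(Mul(37, Add(4, -16, -72)), 140) = Add(Mul(37, -84), 140) = Add(-3108, 140) = -2968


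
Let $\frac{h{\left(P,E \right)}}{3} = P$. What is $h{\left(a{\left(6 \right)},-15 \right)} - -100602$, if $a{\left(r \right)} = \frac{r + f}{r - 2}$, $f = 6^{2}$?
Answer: $\frac{201267}{2} \approx 1.0063 \cdot 10^{5}$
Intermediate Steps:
$f = 36$
$a{\left(r \right)} = \frac{36 + r}{-2 + r}$ ($a{\left(r \right)} = \frac{r + 36}{r - 2} = \frac{36 + r}{-2 + r}$)
$h{\left(P,E \right)} = 3 P$
$h{\left(a{\left(6 \right)},-15 \right)} - -100602 = 3 \frac{36 + 6}{-2 + 6} - -100602 = 3 \cdot \frac{1}{4} \cdot 42 + 100602 = 3 \cdot \frac{21}{2} + 100602 = \frac{63}{2} + 100602 = \frac{201267}{2}$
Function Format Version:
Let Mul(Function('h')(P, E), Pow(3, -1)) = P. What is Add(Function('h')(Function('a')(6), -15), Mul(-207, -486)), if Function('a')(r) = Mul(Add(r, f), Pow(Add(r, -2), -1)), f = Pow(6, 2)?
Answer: Rational(201267, 2) ≈ 1.0063e+5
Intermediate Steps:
f = 36
Function('a')(r) = Mul(Pow(Add(-2, r), -1), Add(36, r)) (Function('a')(r) = Mul(Add(r, 36), Pow(Add(r, -2), -1)) = Mul(Add(36, r), Pow(Add(-2, r), -1)) = Mul(Pow(Add(-2, r), -1), Add(36, r)))
Function('h')(P, E) = Mul(3, P)
Add(Function('h')(Function('a')(6), -15), Mul(-207, -486)) = Add(Mul(3, Mul(Pow(Add(-2, 6), -1), Add(36, 6))), Mul(-207, -486)) = Add(Mul(3, Mul(Pow(4, -1), 42)), 100602) = Add(Mul(3, Mul(Rational(1, 4), 42)), 100602) = Add(Mul(3, Rational(21, 2)), 100602) = Add(Rational(63, 2), 100602) = Rational(201267, 2)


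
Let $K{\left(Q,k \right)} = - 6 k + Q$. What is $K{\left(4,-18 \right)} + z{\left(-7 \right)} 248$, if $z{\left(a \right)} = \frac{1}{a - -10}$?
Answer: $\frac{584}{3} \approx 194.67$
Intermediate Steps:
$K{\left(Q,k \right)} = Q - 6 k$
$z{\left(a \right)} = \frac{1}{10 + a}$ ($z{\left(a \right)} = \frac{1}{a + 10} = \frac{1}{10 + a}$)
$K{\left(4,-18 \right)} + z{\left(-7 \right)} 248 = \left(4 - -108\right) + \frac{1}{10 - 7} \cdot 248 = \left(4 + 108\right) + \frac{1}{3} \cdot 248 = 112 + \frac{1}{3} \cdot 248 = 112 + \frac{248}{3} = \frac{584}{3}$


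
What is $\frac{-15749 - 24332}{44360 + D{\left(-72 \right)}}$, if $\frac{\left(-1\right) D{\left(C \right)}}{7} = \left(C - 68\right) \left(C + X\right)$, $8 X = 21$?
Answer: $\frac{80162}{47255} \approx 1.6964$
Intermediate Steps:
$X = \frac{21}{8}$ ($X = \frac{1}{8} \cdot 21 = \frac{21}{8} \approx 2.625$)
$D{\left(C \right)} = - 7 \left(-68 + C\right) \left(\frac{21}{8} + C\right)$ ($D{\left(C \right)} = - 7 \left(C - 68\right) \left(C + \frac{21}{8}\right) = - 7 \left(-68 + C\right) \left(\frac{21}{8} + C\right)$)
$\frac{-15749 - 24332}{44360 + D{\left(-72 \right)}} = \frac{-15749 - 24332}{44360 + \left(\frac{2499}{2} - 7 \left(-72\right)^{2} + \frac{3661}{8} \left(-72\right)\right)} = - \frac{40081}{44360 - \frac{135975}{2}} = - \frac{40081}{- \frac{47255}{2}} = \left(-40081\right) \left(- \frac{2}{47255}\right) = \frac{80162}{47255}$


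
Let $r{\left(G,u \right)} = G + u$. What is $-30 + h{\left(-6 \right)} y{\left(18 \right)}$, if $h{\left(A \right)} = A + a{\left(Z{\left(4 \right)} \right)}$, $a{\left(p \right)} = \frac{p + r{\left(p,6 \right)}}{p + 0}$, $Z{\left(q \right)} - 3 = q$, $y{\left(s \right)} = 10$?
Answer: $- \frac{430}{7} \approx -61.429$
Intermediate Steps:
$Z{\left(q \right)} = 3 + q$
$a{\left(p \right)} = \frac{6 + 2 p}{p}$ ($a{\left(p \right)} = \frac{p + \left(p + 6\right)}{p + 0} = \frac{p + \left(6 + p\right)}{p} = \frac{6 + 2 p}{p}$)
$h{\left(A \right)} = \frac{20}{7} + A$ ($h{\left(A \right)} = A + \left(2 + \frac{6}{3 + 4}\right) = A + \left(2 + \frac{6}{7}\right) = A + \frac{20}{7} = \frac{20}{7} + A$)
$-30 + h{\left(-6 \right)} y{\left(18 \right)} = -30 + \left(\frac{20}{7} - 6\right) 10 = -30 - \frac{220}{7} = - \frac{430}{7}$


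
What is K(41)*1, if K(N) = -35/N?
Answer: -35/41 ≈ -0.85366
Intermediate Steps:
K(41)*1 = -35/41*1 = -35/41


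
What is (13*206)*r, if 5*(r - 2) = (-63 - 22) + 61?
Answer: -37492/5 ≈ -7498.4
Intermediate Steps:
r = -14/5 (r = 2 + ((-63 - 22) + 61)/5 = 2 + (-85 + 61)/5 = 2 + (1/5)*(-24) = 2 - 24/5 = -14/5 ≈ -2.8000)
(13*206)*r = (13*206)*(-14/5) = 2678*(-14/5) = -37492/5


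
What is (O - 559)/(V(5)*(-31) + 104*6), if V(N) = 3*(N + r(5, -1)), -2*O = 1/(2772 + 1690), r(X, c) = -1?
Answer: -1662839/749616 ≈ -2.2183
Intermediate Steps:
O = -1/8924 (O = -1/(2*(2772 + 1690)) = -½/4462 = -½*1/4462 = -1/8924 ≈ -0.00011206)
V(N) = -3 + 3*N (V(N) = 3*(N - 1) = 3*(-1 + N) = -3 + 3*N)
(O - 559)/(V(5)*(-31) + 104*6) = (-1/8924 - 559)/((-3 + 3*5)*(-31) + 104*6) = -4988517/(8924*((-3 + 15)*(-31) + 624)) = -4988517/(8924*(12*(-31) + 624)) = -4988517/(8924*(-372 + 624)) = -4988517/8924/252 = -4988517/8924*1/252 = -1662839/749616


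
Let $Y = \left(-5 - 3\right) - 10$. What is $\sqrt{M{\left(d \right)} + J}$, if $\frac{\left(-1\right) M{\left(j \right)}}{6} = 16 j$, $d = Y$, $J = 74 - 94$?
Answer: $2 \sqrt{427} \approx 41.328$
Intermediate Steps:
$J = -20$
$Y = -18$ ($Y = -8 - 10 = -18$)
$d = -18$
$M{\left(j \right)} = - 96 j$ ($M{\left(j \right)} = - 6 \cdot 16 j = - 96 j$)
$\sqrt{M{\left(d \right)} + J} = \sqrt{\left(-96\right) \left(-18\right) - 20} = \sqrt{1728 - 20} = \sqrt{1708} = 2 \sqrt{427}$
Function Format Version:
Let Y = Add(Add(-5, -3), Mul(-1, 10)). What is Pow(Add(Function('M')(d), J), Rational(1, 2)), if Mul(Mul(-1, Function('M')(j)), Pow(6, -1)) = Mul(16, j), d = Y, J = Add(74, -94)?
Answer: Mul(2, Pow(427, Rational(1, 2))) ≈ 41.328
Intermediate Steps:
J = -20
Y = -18 (Y = Add(-8, -10) = -18)
d = -18
Function('M')(j) = Mul(-96, j) (Function('M')(j) = Mul(-6, Mul(16, j)) = Mul(-96, j))
Pow(Add(Function('M')(d), J), Rational(1, 2)) = Pow(Add(Mul(-96, -18), -20), Rational(1, 2)) = Pow(Add(1728, -20), Rational(1, 2)) = Pow(1708, Rational(1, 2)) = Mul(2, Pow(427, Rational(1, 2)))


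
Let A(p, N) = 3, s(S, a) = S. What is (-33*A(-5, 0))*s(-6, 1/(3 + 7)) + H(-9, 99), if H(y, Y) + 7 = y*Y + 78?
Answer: -226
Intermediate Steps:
H(y, Y) = 71 + Y*y (H(y, Y) = -7 + (y*Y + 78) = -7 + (Y*y + 78) = -7 + (78 + Y*y) = 71 + Y*y)
(-33*A(-5, 0))*s(-6, 1/(3 + 7)) + H(-9, 99) = -33*3*(-6) + (71 + 99*(-9)) = -99*(-6) + (71 - 891) = 594 - 820 = -226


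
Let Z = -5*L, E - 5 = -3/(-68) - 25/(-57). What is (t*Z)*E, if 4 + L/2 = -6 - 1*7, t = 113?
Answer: 12006815/114 ≈ 1.0532e+5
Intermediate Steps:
E = 21251/3876 (E = 5 + (-3/(-68) - 25/(-57)) = 5 + (-3*(-1/68) - 25*(-1/57)) = 5 + (3/68 + 25/57) = 5 + 1871/3876 = 21251/3876 ≈ 5.4827)
L = -34 (L = -8 + 2*(-6 - 1*7) = -8 + 2*(-6 - 7) = -8 + 2*(-13) = -8 - 26 = -34)
Z = 170 (Z = -5*(-34) = 170)
(t*Z)*E = (113*170)*(21251/3876) = 19210*(21251/3876) = 12006815/114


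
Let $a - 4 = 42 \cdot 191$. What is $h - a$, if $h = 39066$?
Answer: $31040$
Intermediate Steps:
$a = 8026$ ($a = 4 + 42 \cdot 191 = 4 + 8022 = 8026$)
$h - a = 39066 - 8026 = 31040$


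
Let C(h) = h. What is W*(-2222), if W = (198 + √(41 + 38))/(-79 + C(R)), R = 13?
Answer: 6666 + 101*√79/3 ≈ 6965.2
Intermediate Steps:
W = -3 - √79/66 (W = (198 + √(41 + 38))/(-79 + 13) = (198 + √79)/(-66) = (198 + √79)*(-1/66) = -3 - √79/66 ≈ -3.1347)
W*(-2222) = (-3 - √79/66)*(-2222) = 6666 + 101*√79/3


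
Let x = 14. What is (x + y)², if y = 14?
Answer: 784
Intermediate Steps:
(x + y)² = (14 + 14)² = 28² = 784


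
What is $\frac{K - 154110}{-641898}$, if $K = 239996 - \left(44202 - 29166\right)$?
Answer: $- \frac{35425}{320949} \approx -0.11038$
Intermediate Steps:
$K = 224960$ ($K = 239996 - 15036 = 224960$)
$\frac{K - 154110}{-641898} = \frac{224960 - 154110}{-641898} = 70850 \left(- \frac{1}{641898}\right) = - \frac{35425}{320949}$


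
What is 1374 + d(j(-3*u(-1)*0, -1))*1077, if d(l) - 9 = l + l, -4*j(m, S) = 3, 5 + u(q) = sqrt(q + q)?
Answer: 18903/2 ≈ 9451.5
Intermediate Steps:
u(q) = -5 + sqrt(2)*sqrt(q) (u(q) = -5 + sqrt(q + q) = -5 + sqrt(2*q) = -5 + sqrt(2)*sqrt(q))
j(m, S) = -3/4 (j(m, S) = -1/4*3 = -3/4)
d(l) = 9 + 2*l (d(l) = 9 + (l + l) = 9 + 2*l)
1374 + d(j(-3*u(-1)*0, -1))*1077 = 1374 + (9 + 2*(-3/4))*1077 = 1374 + (9 - 3/2)*1077 = 1374 + (15/2)*1077 = 1374 + 16155/2 = 18903/2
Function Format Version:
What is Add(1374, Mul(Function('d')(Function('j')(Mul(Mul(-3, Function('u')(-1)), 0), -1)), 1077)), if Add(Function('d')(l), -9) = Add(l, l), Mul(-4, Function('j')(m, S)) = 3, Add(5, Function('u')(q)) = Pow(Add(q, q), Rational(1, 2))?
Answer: Rational(18903, 2) ≈ 9451.5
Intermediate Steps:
Function('u')(q) = Add(-5, Mul(Pow(2, Rational(1, 2)), Pow(q, Rational(1, 2)))) (Function('u')(q) = Add(-5, Pow(Add(q, q), Rational(1, 2))) = Add(-5, Pow(Mul(2, q), Rational(1, 2))) = Add(-5, Mul(Pow(2, Rational(1, 2)), Pow(q, Rational(1, 2)))))
Function('j')(m, S) = Rational(-3, 4) (Function('j')(m, S) = Mul(Rational(-1, 4), 3) = Rational(-3, 4))
Function('d')(l) = Add(9, Mul(2, l)) (Function('d')(l) = Add(9, Add(l, l)) = Add(9, Mul(2, l)))
Add(1374, Mul(Function('d')(Function('j')(Mul(Mul(-3, Function('u')(-1)), 0), -1)), 1077)) = Add(1374, Mul(Add(9, Mul(2, Rational(-3, 4))), 1077)) = Add(1374, Mul(Add(9, Rational(-3, 2)), 1077)) = Add(1374, Mul(Rational(15, 2), 1077)) = Add(1374, Rational(16155, 2)) = Rational(18903, 2)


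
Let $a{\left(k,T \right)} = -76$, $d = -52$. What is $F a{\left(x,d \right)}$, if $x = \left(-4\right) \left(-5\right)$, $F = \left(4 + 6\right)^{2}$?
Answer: $-7600$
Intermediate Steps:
$F = 100$ ($F = 10^{2} = 100$)
$x = 20$
$F a{\left(x,d \right)} = 100 \left(-76\right) = -7600$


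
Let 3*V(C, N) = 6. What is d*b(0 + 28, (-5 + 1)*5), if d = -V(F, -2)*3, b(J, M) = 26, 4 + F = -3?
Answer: -156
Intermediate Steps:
F = -7 (F = -4 - 3 = -7)
V(C, N) = 2 (V(C, N) = (⅓)*6 = 2)
d = -6 (d = -2*3 = -1*6 = -6)
d*b(0 + 28, (-5 + 1)*5) = -6*26 = -156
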